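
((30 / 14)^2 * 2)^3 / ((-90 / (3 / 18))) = -168750 / 117649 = -1.43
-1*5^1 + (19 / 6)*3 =9 / 2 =4.50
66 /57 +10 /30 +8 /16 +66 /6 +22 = 3989 /114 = 34.99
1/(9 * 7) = 1/63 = 0.02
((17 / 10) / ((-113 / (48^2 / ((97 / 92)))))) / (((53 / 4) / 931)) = -6709635072 / 2904665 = -2309.95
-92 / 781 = -0.12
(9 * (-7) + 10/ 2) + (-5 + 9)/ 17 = -57.76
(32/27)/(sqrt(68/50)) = 80 * sqrt(34)/459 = 1.02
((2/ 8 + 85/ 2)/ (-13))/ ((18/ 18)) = -171/ 52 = -3.29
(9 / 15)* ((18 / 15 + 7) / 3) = 41 / 25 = 1.64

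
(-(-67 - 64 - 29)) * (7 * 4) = 4480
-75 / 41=-1.83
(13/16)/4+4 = 269/64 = 4.20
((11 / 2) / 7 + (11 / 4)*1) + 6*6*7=7155 / 28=255.54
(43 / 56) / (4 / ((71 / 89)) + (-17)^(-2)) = 882317 / 5765480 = 0.15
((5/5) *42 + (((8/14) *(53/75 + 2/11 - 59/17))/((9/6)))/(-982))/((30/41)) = 124513707823/2169176625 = 57.40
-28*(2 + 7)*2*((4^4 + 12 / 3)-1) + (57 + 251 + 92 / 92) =-130227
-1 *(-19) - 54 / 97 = 1789 / 97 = 18.44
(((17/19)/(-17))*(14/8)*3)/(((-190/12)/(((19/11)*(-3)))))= -189/2090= -0.09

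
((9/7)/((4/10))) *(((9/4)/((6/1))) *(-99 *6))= -40095/56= -715.98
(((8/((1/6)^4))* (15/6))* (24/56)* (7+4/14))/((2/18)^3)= 2891039040/49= 59000796.73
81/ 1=81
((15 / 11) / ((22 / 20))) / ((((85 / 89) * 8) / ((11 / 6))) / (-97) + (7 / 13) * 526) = 8417175 / 1922803993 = 0.00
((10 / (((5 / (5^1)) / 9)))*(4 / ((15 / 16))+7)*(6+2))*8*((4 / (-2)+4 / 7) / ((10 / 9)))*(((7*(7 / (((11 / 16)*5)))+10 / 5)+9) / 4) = -202816224 / 385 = -526795.39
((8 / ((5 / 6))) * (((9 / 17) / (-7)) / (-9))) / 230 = 0.00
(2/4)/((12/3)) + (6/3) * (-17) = -271/8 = -33.88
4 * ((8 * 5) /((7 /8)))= 1280 /7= 182.86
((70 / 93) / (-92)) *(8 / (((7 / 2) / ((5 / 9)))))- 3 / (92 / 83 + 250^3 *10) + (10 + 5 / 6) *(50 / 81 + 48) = 1183417963820746969 / 2246952672189828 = 526.68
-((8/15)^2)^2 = -4096/50625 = -0.08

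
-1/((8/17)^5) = -1419857/32768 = -43.33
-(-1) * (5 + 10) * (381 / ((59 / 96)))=548640 / 59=9298.98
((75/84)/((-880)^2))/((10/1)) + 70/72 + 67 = 5305879049/78059520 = 67.97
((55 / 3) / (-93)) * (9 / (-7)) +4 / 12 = 382 / 651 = 0.59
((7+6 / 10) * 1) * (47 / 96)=893 / 240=3.72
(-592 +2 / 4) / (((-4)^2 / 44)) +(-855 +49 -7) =-19517 / 8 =-2439.62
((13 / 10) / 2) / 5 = 13 / 100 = 0.13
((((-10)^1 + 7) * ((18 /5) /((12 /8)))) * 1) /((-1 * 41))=36 /205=0.18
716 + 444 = 1160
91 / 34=2.68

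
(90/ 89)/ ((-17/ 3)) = -270/ 1513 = -0.18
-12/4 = -3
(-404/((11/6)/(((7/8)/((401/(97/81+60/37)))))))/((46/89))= -531636427/202703094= -2.62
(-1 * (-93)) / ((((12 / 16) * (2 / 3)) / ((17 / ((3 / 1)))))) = 1054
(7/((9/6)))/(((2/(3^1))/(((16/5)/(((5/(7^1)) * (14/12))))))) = 672/25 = 26.88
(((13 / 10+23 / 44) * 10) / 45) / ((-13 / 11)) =-401 / 1170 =-0.34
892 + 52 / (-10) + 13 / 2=8933 / 10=893.30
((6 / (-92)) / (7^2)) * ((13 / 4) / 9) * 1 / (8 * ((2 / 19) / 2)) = -247 / 216384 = -0.00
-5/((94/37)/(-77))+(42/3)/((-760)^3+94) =3126605889827/20631867582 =151.54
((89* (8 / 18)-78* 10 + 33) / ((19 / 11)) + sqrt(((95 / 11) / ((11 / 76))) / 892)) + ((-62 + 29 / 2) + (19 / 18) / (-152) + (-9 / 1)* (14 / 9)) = -429625 / 912 + 19* sqrt(1115) / 2453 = -470.82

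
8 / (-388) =-0.02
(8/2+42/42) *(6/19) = 30/19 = 1.58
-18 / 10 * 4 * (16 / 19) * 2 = -1152 / 95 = -12.13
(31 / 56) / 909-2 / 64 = -6239 / 203616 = -0.03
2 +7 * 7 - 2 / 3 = 151 / 3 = 50.33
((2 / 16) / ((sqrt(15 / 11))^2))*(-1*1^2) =-11 / 120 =-0.09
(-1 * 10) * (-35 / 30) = 35 / 3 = 11.67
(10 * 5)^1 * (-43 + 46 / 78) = -82700 / 39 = -2120.51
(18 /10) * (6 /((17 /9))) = 486 /85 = 5.72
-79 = -79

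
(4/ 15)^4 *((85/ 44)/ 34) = 32/ 111375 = 0.00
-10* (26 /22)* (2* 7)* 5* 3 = -27300 /11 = -2481.82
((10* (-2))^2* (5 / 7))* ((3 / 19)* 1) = 45.11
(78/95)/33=26/1045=0.02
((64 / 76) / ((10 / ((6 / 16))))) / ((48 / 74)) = 37 / 760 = 0.05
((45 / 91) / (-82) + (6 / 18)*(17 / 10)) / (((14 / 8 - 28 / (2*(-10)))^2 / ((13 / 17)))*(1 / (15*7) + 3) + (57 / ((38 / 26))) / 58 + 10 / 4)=0.01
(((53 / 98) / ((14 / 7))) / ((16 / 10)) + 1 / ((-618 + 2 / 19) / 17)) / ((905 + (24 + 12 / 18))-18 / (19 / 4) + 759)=37116063 / 441974559040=0.00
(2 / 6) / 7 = 0.05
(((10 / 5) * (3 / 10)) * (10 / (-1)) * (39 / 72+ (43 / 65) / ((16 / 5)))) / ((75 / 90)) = -5.39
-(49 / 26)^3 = -117649 / 17576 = -6.69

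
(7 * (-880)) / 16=-385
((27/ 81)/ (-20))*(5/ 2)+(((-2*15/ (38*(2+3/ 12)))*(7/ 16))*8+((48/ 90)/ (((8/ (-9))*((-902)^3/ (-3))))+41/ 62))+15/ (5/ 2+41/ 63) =1781352360696079/ 429008031617660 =4.15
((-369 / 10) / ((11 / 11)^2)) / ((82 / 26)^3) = -1.18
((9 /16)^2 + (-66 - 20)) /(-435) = 4387 /22272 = 0.20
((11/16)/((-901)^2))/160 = 11/2078210560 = 0.00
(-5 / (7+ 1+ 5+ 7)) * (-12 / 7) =0.43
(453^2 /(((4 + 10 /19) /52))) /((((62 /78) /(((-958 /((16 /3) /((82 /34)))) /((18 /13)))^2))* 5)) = 14316633249973778217 /246551680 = 58067473926.66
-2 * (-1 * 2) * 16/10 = 6.40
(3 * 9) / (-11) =-27 / 11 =-2.45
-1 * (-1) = 1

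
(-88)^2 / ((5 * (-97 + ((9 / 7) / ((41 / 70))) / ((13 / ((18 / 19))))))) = -15.99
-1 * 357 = -357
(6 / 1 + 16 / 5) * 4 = 184 / 5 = 36.80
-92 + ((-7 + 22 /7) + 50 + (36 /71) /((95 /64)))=-2149017 /47215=-45.52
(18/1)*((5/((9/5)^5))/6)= 15625/19683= 0.79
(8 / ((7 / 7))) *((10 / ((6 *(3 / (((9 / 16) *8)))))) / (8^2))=5 / 16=0.31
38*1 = 38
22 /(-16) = -11 /8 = -1.38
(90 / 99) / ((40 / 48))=12 / 11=1.09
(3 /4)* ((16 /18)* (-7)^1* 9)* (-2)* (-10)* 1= -840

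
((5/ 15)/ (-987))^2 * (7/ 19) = 1/ 23797557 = 0.00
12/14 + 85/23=733/161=4.55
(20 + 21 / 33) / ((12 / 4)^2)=227 / 99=2.29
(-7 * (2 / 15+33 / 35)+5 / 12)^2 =182329 / 3600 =50.65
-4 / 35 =-0.11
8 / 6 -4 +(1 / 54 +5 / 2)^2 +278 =205342 / 729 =281.68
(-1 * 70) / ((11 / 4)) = -280 / 11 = -25.45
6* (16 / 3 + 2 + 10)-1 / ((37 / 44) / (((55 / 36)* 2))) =33422 / 333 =100.37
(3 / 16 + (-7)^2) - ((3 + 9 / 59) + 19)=25521 / 944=27.03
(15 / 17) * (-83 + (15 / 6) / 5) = -2475 / 34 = -72.79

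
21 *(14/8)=147/4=36.75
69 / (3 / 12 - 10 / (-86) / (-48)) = 142416 / 511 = 278.70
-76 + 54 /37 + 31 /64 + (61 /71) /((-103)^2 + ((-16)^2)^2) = -948074778227 /12802106560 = -74.06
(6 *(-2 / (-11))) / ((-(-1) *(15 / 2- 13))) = -24 / 121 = -0.20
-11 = -11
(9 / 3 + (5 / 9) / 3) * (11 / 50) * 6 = 946 / 225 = 4.20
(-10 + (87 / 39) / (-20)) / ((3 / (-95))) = 49951 / 156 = 320.20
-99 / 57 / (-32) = 33 / 608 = 0.05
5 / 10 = 1 / 2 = 0.50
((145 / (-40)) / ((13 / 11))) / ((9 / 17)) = -5423 / 936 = -5.79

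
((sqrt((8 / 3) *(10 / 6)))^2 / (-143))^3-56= -119377890568 / 2131746903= -56.00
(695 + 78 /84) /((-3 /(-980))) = 682010 /3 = 227336.67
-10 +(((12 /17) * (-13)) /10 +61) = 4257 /85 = 50.08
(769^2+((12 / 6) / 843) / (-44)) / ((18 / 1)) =10967381105 / 333828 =32853.39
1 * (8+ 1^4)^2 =81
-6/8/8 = -3/32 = -0.09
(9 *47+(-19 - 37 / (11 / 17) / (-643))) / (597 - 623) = -2858121 / 183898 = -15.54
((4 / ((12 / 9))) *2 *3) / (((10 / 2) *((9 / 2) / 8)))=32 / 5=6.40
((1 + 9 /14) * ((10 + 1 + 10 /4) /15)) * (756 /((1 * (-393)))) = -1863 /655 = -2.84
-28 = -28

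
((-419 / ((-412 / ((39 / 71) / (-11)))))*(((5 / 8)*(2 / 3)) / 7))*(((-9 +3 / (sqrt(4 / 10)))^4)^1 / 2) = -0.50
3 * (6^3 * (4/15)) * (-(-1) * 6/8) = 129.60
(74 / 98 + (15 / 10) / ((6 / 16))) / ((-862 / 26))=-3029 / 21119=-0.14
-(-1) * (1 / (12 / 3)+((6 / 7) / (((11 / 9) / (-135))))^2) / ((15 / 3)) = 212582329 / 118580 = 1792.73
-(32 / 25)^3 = -32768 / 15625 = -2.10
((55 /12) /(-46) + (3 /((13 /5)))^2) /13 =114905 /1212744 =0.09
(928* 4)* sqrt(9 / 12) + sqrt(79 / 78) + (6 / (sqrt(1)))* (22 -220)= -1188 + sqrt(6162) / 78 + 1856* sqrt(3)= 2027.69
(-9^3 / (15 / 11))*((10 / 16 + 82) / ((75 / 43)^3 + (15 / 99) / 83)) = -384767000049069 / 46236526400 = -8321.71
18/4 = 9/2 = 4.50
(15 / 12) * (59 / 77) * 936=69030 / 77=896.49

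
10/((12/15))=25/2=12.50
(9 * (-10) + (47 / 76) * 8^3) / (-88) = -2153 / 836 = -2.58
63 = 63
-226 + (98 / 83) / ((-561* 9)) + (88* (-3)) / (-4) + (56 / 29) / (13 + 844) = -1666390512002 / 10415072151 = -160.00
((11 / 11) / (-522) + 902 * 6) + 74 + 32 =2880395 / 522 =5518.00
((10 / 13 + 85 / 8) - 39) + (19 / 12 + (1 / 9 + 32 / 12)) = -21757 / 936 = -23.24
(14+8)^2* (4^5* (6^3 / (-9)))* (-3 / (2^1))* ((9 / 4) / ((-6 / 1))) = -6690816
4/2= 2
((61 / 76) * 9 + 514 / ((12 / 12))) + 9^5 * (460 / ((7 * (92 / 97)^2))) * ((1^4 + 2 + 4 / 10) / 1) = 44865651734 / 3059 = 14666770.75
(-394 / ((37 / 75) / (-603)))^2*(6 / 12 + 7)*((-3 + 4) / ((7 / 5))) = 11906410793343750 / 9583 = 1242451298481.03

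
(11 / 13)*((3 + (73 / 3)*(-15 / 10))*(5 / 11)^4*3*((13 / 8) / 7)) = -125625 / 149072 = -0.84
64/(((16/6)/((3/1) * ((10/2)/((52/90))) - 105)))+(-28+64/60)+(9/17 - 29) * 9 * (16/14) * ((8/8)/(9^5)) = -97634685136/50749335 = -1923.86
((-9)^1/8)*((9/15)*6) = -81/20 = -4.05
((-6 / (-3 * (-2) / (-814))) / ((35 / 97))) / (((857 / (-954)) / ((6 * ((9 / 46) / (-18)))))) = 112988898 / 689885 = 163.78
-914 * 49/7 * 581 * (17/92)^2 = -537140891/4232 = -126923.65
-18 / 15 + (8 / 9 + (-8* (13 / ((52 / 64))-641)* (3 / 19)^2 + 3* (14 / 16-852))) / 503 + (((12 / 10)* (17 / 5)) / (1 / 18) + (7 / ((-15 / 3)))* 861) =-1137.99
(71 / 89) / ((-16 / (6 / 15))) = -71 / 3560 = -0.02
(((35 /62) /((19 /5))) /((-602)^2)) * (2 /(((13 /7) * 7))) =25 /396418204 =0.00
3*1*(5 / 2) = 15 / 2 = 7.50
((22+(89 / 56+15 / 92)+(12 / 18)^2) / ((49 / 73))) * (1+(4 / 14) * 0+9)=102378485 / 284004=360.48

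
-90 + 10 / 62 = -89.84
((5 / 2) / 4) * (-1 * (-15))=75 / 8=9.38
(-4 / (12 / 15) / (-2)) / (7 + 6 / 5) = 25 / 82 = 0.30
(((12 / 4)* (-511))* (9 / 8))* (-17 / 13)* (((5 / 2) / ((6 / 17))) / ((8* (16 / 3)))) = 19936665 / 53248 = 374.41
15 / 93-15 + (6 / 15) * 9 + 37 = 3993 / 155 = 25.76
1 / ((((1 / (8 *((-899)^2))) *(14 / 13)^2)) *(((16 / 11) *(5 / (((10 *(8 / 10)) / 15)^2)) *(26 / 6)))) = 50317.38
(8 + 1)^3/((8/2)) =729/4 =182.25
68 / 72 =17 / 18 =0.94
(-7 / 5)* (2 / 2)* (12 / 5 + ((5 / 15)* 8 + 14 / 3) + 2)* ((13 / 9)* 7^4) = -38454416 / 675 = -56969.51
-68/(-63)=68/63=1.08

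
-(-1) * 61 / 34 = 61 / 34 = 1.79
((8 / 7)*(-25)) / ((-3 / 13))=2600 / 21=123.81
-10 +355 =345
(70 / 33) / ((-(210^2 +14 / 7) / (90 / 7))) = -150 / 242561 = -0.00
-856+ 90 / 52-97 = -24733 / 26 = -951.27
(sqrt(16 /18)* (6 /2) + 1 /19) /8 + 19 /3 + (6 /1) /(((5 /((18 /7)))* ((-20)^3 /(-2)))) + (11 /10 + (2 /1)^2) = sqrt(2) /4 + 5706041 /498750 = 11.79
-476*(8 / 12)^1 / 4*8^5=-7798784 / 3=-2599594.67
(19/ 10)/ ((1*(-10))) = -0.19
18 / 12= 3 / 2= 1.50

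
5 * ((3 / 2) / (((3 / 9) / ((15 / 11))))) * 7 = 4725 / 22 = 214.77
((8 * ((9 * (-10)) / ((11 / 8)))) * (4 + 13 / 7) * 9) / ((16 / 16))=-2125440 / 77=-27603.12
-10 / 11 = -0.91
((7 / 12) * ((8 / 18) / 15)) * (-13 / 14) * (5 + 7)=-26 / 135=-0.19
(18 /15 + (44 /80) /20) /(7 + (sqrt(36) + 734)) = 491 /298800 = 0.00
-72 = -72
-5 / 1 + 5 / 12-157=-1939 / 12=-161.58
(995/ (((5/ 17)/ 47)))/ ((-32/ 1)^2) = 159001/ 1024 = 155.27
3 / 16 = 0.19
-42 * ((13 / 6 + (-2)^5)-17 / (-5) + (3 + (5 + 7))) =2401 / 5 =480.20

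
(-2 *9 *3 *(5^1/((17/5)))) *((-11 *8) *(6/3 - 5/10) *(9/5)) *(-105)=-33679800/17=-1981164.71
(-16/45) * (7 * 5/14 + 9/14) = -352/315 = -1.12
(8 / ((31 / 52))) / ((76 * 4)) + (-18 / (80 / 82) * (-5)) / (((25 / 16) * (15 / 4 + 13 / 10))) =3490586 / 297445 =11.74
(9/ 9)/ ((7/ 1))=1/ 7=0.14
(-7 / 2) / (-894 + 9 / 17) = 119 / 30378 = 0.00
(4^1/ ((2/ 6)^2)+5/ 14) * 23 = 11707/ 14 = 836.21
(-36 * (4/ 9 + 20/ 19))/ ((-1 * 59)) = 1024/ 1121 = 0.91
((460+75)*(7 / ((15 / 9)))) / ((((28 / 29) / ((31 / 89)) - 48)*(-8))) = 18879 / 3040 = 6.21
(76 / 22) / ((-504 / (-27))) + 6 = 1905 / 308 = 6.19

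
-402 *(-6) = 2412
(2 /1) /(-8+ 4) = -1 /2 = -0.50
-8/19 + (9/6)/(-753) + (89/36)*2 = 194063/42921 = 4.52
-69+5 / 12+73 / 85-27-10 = -106819 / 1020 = -104.72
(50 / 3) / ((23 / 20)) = 1000 / 69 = 14.49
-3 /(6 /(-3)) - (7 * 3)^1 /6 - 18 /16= -25 /8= -3.12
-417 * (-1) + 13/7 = 2932/7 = 418.86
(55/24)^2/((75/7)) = 847/1728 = 0.49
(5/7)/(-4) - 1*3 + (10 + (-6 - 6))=-145/28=-5.18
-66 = -66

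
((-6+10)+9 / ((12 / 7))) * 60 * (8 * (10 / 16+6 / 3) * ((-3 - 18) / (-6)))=81585 / 2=40792.50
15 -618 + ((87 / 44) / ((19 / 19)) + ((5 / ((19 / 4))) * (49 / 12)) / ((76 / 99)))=-4728855 / 7942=-595.42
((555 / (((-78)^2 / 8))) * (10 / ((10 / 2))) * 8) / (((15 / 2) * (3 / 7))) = 16576 / 4563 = 3.63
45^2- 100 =1925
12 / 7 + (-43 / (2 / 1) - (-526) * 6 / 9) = 13897 / 42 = 330.88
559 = 559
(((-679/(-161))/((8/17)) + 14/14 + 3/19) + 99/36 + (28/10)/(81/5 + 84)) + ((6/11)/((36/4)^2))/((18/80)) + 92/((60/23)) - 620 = -4461750380917/7802914680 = -571.81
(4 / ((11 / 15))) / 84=5 / 77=0.06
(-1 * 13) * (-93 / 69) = 403 / 23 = 17.52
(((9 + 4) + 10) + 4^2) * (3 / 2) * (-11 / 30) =-429 / 20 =-21.45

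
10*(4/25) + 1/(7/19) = 151/35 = 4.31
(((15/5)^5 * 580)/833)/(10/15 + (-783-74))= -422820/2139977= -0.20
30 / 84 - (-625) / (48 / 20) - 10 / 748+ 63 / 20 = 10363763 / 39270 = 263.91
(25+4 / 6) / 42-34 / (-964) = 1402 / 2169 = 0.65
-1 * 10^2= -100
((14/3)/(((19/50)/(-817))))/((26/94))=-36274.36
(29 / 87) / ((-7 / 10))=-10 / 21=-0.48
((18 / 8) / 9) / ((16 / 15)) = 15 / 64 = 0.23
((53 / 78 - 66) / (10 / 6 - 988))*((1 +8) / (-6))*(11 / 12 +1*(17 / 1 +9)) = -1645685 / 615472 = -2.67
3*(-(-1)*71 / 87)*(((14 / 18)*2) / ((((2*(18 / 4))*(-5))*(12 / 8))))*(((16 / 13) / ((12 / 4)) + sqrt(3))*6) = -0.73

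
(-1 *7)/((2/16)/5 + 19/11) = -3080/771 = -3.99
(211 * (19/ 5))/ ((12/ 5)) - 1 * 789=-454.92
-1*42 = -42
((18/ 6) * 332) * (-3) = -2988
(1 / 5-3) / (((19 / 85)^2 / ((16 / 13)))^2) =-37417408000 / 22024249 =-1698.92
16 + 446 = 462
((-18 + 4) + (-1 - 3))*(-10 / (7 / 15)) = 2700 / 7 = 385.71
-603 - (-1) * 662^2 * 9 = 3943593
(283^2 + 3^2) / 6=13349.67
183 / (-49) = -183 / 49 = -3.73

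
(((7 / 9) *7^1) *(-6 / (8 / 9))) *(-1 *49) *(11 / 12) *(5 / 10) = 26411 / 32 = 825.34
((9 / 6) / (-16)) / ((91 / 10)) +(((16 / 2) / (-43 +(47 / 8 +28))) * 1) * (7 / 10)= -331619 / 531440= -0.62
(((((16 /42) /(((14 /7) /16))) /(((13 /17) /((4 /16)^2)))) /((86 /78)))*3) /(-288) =-17 /7224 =-0.00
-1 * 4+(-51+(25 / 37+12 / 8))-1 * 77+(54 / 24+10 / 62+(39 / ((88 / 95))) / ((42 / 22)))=-6767449 / 64232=-105.36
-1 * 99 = -99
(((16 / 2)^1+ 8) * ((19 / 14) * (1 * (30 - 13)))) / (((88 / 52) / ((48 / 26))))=31008 / 77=402.70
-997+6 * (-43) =-1255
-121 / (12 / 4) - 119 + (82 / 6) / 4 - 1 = -1883 / 12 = -156.92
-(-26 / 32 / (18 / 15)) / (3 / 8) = 65 / 36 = 1.81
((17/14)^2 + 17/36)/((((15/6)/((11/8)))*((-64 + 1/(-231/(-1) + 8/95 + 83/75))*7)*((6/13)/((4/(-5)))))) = 20309833258/4902399024075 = 0.00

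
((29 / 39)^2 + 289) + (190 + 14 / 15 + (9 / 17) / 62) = 3851487737 / 8015670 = 480.49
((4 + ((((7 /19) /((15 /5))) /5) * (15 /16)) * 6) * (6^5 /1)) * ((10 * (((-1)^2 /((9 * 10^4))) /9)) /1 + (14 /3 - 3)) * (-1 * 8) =-1018987548 /2375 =-429047.39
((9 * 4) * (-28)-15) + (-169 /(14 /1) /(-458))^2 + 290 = -30136345791 /41113744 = -733.00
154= 154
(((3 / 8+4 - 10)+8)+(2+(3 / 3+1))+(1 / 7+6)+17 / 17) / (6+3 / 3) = 757 / 392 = 1.93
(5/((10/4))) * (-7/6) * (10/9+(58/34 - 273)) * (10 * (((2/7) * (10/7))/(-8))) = -1033450/3213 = -321.65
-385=-385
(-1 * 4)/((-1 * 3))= 4/3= 1.33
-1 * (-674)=674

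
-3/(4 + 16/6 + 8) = -9/44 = -0.20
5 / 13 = 0.38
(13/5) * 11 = 143/5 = 28.60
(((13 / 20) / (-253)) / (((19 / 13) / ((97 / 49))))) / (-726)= 16393 / 3420084360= 0.00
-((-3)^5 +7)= 236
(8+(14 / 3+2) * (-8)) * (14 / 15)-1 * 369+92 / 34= -312583 / 765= -408.61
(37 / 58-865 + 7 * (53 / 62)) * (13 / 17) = -10031866 / 15283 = -656.41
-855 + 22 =-833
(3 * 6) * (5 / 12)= 15 / 2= 7.50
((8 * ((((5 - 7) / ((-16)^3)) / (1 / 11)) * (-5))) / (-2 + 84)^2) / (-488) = 55 / 840015872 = 0.00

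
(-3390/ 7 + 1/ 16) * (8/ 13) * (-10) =271165/ 91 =2979.84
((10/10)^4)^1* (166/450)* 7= 581/225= 2.58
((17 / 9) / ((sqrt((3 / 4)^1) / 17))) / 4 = 289 * sqrt(3) / 54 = 9.27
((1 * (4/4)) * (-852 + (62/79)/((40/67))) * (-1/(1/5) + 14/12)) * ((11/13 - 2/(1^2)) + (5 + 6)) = 38047888/1185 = 32107.92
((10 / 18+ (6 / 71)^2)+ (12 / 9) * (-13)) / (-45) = 760867 / 2041605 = 0.37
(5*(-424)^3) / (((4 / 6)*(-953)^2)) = -571687680 / 908209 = -629.47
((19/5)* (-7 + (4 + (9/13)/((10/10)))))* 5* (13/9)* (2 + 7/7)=-190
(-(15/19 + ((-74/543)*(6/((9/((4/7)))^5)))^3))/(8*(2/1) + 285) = -86943120889771112019875603563984253/33148513891240066001326730922278826453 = -0.00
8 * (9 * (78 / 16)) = 351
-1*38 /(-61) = 38 /61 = 0.62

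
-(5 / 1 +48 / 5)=-73 / 5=-14.60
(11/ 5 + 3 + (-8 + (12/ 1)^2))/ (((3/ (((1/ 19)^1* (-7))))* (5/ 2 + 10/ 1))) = -9884/ 7125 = -1.39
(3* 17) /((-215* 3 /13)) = -221 /215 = -1.03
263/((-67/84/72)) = -1590624/67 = -23740.66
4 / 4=1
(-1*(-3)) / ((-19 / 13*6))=-13 / 38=-0.34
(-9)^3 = -729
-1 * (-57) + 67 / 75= 4342 / 75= 57.89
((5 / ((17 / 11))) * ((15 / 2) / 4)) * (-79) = -479.23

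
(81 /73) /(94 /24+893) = 972 /785699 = 0.00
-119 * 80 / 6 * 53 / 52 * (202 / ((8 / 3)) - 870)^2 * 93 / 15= -657805802031 / 104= -6325055788.76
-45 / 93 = -15 / 31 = -0.48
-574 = -574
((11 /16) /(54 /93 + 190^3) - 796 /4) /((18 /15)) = -3385053964855 /20412385728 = -165.83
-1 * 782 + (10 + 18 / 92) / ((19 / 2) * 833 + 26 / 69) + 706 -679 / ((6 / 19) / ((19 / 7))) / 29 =-52684474897 / 190028010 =-277.25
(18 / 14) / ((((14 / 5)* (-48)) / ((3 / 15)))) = -3 / 1568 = -0.00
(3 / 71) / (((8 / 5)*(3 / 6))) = 15 / 284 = 0.05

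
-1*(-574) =574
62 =62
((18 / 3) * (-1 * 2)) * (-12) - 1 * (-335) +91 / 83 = 39848 / 83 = 480.10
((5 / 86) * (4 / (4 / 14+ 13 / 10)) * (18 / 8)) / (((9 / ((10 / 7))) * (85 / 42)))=700 / 27047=0.03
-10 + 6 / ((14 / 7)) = -7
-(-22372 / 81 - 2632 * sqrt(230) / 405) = 2632 * sqrt(230) / 405 + 22372 / 81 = 374.76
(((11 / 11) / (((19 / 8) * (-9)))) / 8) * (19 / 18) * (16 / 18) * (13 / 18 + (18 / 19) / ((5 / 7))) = -7006 / 623295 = -0.01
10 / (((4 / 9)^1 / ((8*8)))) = 1440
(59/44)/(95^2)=59/397100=0.00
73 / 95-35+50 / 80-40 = -55941 / 760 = -73.61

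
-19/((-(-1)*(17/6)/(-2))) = 228/17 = 13.41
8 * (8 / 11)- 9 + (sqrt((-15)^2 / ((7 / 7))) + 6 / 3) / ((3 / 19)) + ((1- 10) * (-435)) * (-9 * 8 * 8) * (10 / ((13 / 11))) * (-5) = 40929020824 / 429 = 95405642.95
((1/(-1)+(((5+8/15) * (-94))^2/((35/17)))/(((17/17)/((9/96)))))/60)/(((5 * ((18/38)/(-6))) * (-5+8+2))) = -4914950723/47250000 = -104.02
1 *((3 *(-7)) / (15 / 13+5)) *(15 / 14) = -117 / 32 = -3.66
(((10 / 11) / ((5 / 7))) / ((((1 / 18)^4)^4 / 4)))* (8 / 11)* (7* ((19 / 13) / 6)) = 766672284473349427614.03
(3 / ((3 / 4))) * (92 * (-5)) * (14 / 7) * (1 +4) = -18400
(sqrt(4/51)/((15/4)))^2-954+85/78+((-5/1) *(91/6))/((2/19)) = -998470847/596700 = -1673.32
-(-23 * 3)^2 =-4761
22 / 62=11 / 31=0.35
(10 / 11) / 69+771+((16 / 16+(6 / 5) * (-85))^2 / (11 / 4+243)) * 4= 699131561 / 746097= 937.05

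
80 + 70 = 150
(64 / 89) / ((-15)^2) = 0.00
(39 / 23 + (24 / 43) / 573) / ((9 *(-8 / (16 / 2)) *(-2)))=320491 / 3400182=0.09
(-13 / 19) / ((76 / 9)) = -117 / 1444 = -0.08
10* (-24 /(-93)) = 80 /31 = 2.58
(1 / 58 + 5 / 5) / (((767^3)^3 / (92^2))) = 4232 / 45154835221857792331131257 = 0.00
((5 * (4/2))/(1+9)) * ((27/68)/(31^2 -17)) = 27/64192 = 0.00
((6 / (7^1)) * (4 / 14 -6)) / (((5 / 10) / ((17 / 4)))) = -2040 / 49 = -41.63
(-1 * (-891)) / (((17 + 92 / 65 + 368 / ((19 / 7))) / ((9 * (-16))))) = -158455440 / 190183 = -833.17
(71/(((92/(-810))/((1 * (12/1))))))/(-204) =36.77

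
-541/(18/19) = -571.06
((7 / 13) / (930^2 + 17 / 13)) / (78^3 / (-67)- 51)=-469 / 5374148170773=-0.00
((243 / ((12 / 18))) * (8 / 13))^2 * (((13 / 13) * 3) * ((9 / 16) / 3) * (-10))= -47829690 / 169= -283015.92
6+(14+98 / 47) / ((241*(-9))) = 67878 / 11327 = 5.99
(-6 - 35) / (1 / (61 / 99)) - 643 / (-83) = -143926 / 8217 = -17.52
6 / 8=3 / 4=0.75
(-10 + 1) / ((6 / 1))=-3 / 2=-1.50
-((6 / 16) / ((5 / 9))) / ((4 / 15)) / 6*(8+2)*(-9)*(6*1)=3645 / 16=227.81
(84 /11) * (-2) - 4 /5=-884 /55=-16.07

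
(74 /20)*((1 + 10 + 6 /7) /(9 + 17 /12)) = 18426 /4375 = 4.21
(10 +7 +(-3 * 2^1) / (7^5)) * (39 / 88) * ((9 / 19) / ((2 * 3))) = 33428421 / 56202608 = 0.59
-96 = -96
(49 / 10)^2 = 2401 / 100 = 24.01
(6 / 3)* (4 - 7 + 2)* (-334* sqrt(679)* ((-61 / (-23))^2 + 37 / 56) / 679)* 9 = 342607347* sqrt(679) / 5028674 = 1775.33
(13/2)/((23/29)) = 377/46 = 8.20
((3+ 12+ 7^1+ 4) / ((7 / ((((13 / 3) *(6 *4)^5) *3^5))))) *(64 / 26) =536617156608 / 7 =76659593801.14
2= 2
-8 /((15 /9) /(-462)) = 11088 /5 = 2217.60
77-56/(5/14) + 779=3496/5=699.20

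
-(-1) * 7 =7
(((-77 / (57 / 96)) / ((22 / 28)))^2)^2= 96717311574016 / 130321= 742146788.12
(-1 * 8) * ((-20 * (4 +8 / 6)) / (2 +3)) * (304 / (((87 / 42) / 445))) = 969687040 / 87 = 11145828.05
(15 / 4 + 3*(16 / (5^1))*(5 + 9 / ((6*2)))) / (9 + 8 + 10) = 131 / 60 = 2.18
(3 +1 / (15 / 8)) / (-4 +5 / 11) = -583 / 585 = -1.00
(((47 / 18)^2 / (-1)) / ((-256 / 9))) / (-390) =-2209 / 3594240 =-0.00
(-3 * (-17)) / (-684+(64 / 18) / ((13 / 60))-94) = -1989 / 29702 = -0.07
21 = 21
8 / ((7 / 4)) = 32 / 7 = 4.57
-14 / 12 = -7 / 6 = -1.17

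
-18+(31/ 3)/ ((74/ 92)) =-572/ 111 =-5.15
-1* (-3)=3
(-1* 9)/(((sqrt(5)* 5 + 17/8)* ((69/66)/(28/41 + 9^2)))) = 8198352/661043 - 19290240* sqrt(5)/661043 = -52.85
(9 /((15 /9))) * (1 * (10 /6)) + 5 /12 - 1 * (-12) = 257 /12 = 21.42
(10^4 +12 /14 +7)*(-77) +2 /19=-14641493 /19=-770604.89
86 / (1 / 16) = 1376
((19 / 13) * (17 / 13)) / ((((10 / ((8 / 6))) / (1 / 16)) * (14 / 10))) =323 / 28392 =0.01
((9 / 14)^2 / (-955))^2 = 6561 / 35036352400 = 0.00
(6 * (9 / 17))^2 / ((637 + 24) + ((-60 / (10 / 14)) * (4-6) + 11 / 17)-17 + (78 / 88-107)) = 128304 / 8984279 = 0.01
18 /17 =1.06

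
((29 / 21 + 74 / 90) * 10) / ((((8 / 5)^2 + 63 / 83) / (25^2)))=1800062500 / 433881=4148.75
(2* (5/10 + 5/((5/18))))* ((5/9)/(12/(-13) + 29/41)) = -19721/207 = -95.27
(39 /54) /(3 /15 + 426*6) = 65 /230058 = 0.00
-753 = -753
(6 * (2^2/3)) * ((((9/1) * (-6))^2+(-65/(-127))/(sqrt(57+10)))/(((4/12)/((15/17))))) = 23400 * sqrt(67)/144653+1049760/17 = 61751.91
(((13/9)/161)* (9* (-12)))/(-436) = 39/17549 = 0.00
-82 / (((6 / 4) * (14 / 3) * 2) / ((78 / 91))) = -246 / 49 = -5.02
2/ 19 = 0.11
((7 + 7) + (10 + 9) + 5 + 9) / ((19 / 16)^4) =3080192 / 130321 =23.64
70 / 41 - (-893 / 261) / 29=566443 / 310329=1.83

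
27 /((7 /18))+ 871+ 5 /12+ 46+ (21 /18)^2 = 62257 /63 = 988.21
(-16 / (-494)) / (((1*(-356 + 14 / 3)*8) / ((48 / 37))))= -72 / 4816253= -0.00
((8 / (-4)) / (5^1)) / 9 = -2 / 45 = -0.04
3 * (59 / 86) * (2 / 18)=59 / 258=0.23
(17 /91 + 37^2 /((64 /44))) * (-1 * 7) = -1370641 /208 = -6589.62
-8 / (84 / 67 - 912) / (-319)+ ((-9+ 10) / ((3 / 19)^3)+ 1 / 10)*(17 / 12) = 42048425767 / 116792280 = 360.03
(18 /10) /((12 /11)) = 1.65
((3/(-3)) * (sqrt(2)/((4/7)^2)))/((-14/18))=63 * sqrt(2)/16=5.57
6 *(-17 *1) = -102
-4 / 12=-1 / 3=-0.33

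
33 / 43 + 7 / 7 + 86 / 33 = 6206 / 1419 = 4.37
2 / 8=1 / 4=0.25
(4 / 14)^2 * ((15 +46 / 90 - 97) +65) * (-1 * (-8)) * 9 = -96.91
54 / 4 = 27 / 2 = 13.50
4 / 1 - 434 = -430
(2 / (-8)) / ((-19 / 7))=0.09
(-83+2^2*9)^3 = -103823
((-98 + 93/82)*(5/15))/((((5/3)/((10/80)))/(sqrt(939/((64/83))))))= -7943*sqrt(77937)/26240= -84.51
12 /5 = 2.40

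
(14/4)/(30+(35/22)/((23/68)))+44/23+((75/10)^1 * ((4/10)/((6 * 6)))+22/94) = 132759223/56947080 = 2.33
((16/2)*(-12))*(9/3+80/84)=-2656/7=-379.43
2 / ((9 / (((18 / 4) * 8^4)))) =4096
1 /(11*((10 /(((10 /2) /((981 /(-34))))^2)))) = 2890 /10585971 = 0.00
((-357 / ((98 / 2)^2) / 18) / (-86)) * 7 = 17 / 25284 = 0.00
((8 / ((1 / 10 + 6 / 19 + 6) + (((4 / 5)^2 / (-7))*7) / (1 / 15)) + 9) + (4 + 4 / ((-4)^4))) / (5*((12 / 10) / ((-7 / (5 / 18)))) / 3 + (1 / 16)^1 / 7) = -5124231 / 34364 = -149.12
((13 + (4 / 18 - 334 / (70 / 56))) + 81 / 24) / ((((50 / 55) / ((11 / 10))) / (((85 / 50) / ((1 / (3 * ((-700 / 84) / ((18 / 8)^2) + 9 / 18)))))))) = 103366037533 / 58320000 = 1772.39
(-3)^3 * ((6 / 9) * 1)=-18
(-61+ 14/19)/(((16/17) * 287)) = -19465/87248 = -0.22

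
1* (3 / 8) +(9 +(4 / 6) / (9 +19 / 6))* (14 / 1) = 127.14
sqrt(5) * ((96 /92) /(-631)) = -24 * sqrt(5) /14513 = -0.00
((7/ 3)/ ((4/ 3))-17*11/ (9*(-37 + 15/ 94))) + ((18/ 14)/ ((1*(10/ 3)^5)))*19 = 51779257351/ 21816900000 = 2.37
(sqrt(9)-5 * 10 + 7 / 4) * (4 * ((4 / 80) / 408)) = -181 / 8160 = -0.02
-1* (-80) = 80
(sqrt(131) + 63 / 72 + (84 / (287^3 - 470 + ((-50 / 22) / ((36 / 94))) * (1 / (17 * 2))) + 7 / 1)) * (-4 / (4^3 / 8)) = -sqrt(131) / 2 - 10025866216107 / 2546250588496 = -9.66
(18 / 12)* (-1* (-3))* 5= 45 / 2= 22.50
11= 11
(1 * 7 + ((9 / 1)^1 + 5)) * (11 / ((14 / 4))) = 66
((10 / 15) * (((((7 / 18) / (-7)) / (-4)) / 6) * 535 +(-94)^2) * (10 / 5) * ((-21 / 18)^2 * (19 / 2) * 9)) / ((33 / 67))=238135861999 / 85536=2784042.53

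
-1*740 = -740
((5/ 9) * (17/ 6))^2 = 7225/ 2916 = 2.48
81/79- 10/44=1387/1738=0.80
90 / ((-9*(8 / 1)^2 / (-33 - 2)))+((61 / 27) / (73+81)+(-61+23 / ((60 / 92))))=-6735931 / 332640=-20.25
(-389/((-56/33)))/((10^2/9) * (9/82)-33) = -526317/72968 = -7.21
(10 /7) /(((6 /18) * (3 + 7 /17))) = 1.26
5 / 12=0.42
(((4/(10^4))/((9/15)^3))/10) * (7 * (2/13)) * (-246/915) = -287/5352750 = -0.00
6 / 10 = 3 / 5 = 0.60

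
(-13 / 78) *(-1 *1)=1 / 6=0.17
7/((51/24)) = 3.29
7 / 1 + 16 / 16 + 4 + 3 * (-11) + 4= -17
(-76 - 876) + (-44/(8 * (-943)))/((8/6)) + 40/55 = -78940053/82984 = -951.27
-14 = -14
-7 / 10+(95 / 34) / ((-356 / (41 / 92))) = -3916963 / 5567840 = -0.70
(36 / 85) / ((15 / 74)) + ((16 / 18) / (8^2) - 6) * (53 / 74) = -4977011 / 2264400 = -2.20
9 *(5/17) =45/17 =2.65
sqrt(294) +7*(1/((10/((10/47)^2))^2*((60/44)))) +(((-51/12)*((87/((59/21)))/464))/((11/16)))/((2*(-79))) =16310073773/6004466989224 +7*sqrt(6) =17.15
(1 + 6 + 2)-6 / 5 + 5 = 64 / 5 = 12.80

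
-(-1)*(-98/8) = -49/4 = -12.25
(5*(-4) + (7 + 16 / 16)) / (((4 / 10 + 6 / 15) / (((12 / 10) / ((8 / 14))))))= -63 / 2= -31.50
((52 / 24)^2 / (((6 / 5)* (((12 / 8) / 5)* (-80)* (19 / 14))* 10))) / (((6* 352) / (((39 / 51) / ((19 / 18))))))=-15379 / 3732867072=-0.00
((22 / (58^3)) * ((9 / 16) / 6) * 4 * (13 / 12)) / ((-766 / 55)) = -7865 / 2391292672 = -0.00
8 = 8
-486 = -486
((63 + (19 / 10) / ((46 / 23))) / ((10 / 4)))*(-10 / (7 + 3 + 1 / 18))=-23022 / 905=-25.44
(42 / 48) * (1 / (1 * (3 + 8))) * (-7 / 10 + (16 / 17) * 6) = 0.39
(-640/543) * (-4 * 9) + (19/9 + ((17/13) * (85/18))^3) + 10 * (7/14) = 661007232449/2319135624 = 285.02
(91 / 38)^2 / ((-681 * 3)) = -8281 / 2950092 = -0.00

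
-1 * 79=-79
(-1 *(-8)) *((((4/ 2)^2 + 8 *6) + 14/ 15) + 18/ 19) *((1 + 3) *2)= 982784/ 285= 3448.36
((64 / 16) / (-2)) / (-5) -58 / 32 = -113 / 80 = -1.41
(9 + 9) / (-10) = -1.80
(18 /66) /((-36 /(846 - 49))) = -797 /132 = -6.04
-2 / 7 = -0.29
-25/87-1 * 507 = -44134/87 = -507.29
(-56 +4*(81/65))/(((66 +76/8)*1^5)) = -6632/9815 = -0.68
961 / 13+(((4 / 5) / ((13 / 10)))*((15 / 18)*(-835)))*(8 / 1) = -130717 / 39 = -3351.72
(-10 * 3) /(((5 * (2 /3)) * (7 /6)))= -54 /7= -7.71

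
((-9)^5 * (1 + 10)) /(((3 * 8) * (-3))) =72171 /8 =9021.38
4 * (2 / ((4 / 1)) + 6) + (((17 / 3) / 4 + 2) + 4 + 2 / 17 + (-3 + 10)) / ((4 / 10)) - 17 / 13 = 323693 / 5304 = 61.03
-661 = -661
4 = 4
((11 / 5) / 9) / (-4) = -11 / 180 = -0.06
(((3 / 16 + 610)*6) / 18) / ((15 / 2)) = 9763 / 360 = 27.12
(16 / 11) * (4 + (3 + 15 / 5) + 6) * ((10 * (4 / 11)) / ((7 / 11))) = 10240 / 77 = 132.99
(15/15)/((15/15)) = 1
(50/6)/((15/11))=55/9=6.11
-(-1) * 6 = 6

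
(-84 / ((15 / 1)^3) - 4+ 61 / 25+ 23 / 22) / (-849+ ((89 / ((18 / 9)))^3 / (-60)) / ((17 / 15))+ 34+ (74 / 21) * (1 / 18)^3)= 6177133872 / 24172174989875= 0.00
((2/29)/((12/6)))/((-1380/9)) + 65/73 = 866881/973820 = 0.89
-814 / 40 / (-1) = 407 / 20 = 20.35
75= 75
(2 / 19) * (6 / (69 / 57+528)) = 12 / 10055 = 0.00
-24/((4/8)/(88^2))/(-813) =123904/271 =457.21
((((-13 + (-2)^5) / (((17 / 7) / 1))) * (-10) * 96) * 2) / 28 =21600 / 17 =1270.59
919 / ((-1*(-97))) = 919 / 97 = 9.47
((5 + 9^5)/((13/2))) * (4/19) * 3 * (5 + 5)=14172960/247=57380.40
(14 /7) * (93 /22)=93 /11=8.45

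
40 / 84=10 / 21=0.48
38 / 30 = 19 / 15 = 1.27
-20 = -20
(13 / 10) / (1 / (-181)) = -2353 / 10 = -235.30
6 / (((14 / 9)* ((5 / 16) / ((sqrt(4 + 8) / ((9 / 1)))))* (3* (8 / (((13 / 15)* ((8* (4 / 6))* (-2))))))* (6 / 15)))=-832* sqrt(3) / 315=-4.57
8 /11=0.73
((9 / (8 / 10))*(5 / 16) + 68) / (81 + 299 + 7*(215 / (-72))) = 41193 / 206840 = 0.20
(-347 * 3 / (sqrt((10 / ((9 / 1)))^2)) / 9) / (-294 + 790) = -0.21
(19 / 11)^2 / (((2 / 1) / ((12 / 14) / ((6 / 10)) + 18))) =24548 / 847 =28.98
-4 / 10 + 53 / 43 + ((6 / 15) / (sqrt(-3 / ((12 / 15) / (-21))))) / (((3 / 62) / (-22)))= 179 / 215- 5456* sqrt(35) / 1575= -19.66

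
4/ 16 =1/ 4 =0.25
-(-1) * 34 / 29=34 / 29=1.17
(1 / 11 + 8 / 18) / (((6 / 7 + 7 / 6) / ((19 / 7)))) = 2014 / 2805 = 0.72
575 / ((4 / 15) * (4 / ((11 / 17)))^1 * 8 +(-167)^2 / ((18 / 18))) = 94875 / 4603861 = 0.02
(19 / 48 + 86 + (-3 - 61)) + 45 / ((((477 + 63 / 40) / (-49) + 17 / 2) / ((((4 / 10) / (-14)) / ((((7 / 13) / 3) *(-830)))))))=17036791 / 760944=22.39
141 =141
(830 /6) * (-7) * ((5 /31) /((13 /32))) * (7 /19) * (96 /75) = -4164608 /22971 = -181.30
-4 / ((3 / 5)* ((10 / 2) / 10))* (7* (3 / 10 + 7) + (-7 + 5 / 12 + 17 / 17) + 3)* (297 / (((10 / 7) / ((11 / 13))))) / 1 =-7396851 / 65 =-113797.71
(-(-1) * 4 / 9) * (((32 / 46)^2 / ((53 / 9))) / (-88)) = -128 / 308407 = -0.00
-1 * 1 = -1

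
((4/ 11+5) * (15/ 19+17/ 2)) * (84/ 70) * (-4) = -239.16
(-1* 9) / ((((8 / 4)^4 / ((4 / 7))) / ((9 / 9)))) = -9 / 28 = -0.32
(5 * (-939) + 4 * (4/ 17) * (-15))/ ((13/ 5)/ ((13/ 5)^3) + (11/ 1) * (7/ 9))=-121763655/ 225046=-541.06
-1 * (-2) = 2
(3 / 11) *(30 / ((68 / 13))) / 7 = 585 / 2618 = 0.22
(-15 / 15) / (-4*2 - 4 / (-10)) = 0.13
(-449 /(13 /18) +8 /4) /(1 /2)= -16112 /13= -1239.38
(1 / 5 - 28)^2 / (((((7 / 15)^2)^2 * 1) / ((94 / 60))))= 122591745 / 4802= 25529.31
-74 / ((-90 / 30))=74 / 3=24.67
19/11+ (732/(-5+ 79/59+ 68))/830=15084497/8664370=1.74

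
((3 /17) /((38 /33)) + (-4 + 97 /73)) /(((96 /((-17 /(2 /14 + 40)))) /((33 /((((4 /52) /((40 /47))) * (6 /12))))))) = 594308715 /73272436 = 8.11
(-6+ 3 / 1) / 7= -3 / 7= -0.43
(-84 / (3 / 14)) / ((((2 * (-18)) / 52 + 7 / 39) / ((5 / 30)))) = 127.40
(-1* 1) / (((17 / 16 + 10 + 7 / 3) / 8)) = -384 / 643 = -0.60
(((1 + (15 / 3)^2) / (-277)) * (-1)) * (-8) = -208 / 277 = -0.75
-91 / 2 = -45.50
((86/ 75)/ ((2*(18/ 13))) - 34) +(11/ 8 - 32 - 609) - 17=-690.21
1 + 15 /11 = 26 /11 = 2.36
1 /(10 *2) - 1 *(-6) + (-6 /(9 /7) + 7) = 503 /60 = 8.38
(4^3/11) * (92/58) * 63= 581.42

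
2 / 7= 0.29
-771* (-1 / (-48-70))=-771 / 118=-6.53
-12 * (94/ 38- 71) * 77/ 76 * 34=10225908/ 361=28326.61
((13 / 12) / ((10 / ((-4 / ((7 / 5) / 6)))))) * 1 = -13 / 7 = -1.86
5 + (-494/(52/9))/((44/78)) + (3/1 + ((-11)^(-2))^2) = -8407923/58564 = -143.57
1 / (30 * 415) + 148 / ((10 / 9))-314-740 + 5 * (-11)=-12148709 / 12450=-975.80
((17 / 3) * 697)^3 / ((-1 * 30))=-1663585393049 / 810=-2053809127.22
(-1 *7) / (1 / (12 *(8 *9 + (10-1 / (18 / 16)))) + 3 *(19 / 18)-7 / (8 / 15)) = 30660 / 43613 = 0.70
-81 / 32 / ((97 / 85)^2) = -585225 / 301088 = -1.94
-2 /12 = -1 /6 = -0.17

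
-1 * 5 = -5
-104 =-104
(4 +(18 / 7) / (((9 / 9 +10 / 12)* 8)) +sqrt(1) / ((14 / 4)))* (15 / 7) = 10305 / 1078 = 9.56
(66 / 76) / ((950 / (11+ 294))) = 2013 / 7220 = 0.28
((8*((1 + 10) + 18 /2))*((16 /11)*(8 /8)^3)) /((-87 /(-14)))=35840 /957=37.45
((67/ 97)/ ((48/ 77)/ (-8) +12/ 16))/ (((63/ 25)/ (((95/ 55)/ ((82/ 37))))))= 2355050/ 7409151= 0.32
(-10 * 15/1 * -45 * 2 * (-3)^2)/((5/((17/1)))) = 413100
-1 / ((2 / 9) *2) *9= -81 / 4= -20.25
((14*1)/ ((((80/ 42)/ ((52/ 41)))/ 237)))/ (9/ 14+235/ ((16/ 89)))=50725584/ 30027785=1.69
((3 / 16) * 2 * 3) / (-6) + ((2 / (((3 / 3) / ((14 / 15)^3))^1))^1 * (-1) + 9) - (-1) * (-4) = 172067 / 54000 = 3.19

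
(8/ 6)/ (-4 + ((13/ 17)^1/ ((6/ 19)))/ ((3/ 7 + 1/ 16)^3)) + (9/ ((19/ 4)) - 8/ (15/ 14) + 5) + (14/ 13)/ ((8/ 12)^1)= 145371705757/ 129274960035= 1.12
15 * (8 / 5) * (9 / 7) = 216 / 7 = 30.86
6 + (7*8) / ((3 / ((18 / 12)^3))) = 69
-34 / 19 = -1.79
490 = 490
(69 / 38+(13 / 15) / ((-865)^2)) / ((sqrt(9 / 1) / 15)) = 774413369 / 85297650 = 9.08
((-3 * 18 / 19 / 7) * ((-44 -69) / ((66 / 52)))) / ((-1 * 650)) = -0.06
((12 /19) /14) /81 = 2 /3591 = 0.00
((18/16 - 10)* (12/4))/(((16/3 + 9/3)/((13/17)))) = -8307/3400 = -2.44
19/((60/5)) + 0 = 19/12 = 1.58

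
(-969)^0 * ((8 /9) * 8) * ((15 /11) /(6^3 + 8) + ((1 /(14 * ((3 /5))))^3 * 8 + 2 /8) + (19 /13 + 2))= 26.53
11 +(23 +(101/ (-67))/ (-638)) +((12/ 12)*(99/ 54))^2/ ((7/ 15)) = 73976195/ 1795332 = 41.20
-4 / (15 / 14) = -56 / 15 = -3.73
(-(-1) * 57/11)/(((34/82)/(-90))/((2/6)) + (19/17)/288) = -57209760/109747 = -521.29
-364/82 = -4.44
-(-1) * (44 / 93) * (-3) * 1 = -44 / 31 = -1.42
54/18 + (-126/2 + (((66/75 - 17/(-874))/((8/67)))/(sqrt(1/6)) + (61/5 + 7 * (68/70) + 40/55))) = -443/11 + 1316751 * sqrt(6)/174800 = -21.82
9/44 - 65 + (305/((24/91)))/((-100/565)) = -6968317/1056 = -6598.79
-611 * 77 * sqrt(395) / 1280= -730.50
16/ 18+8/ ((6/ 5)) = 68/ 9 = 7.56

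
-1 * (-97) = 97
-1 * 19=-19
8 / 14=4 / 7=0.57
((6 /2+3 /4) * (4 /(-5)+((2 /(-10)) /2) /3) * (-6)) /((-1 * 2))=-75 /8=-9.38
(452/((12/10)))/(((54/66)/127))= 1578610/27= 58467.04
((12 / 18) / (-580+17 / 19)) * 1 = -38 / 33009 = -0.00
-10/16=-5/8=-0.62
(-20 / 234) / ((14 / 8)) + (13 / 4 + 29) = 105491 / 3276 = 32.20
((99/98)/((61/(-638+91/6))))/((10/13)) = -1603173/119560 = -13.41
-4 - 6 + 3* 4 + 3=5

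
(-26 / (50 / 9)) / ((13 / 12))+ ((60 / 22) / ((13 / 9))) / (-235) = -727218 / 168025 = -4.33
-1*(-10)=10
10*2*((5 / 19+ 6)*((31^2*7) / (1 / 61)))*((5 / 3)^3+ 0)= 122078232500 / 513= 237969264.13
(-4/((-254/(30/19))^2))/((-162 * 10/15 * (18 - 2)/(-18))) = -75/46580552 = -0.00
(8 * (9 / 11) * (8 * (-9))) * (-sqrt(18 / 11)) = 15552 * sqrt(22) / 121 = 602.85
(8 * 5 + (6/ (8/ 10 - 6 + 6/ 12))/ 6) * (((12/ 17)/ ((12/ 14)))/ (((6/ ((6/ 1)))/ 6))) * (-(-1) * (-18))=-166320/ 47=-3538.72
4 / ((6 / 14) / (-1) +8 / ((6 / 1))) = 84 / 19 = 4.42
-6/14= -3/7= -0.43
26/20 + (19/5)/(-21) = 47/42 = 1.12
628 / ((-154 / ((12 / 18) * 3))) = -628 / 77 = -8.16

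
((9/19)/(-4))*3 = -27/76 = -0.36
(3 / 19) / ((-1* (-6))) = 1 / 38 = 0.03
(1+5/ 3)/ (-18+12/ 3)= -4/ 21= -0.19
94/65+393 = 25639/65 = 394.45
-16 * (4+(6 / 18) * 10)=-352 / 3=-117.33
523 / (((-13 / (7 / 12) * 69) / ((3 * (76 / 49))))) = -1.58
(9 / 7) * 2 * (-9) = -162 / 7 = -23.14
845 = 845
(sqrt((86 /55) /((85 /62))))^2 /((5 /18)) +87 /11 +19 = 724976 /23375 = 31.02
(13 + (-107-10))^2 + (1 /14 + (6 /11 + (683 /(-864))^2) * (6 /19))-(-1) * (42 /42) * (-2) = 1968451128869 /182020608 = 10814.44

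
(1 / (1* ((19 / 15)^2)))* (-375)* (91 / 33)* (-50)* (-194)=-24825937500 / 3971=-6251810.00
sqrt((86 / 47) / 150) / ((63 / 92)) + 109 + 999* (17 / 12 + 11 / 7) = 92* sqrt(6063) / 44415 + 86635 / 28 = 3094.27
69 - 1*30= 39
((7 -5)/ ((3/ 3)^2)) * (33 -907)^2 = 1527752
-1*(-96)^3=884736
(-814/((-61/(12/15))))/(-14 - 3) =-3256/5185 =-0.63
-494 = -494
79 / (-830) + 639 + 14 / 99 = 52510429 / 82170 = 639.05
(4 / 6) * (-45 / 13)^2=7.99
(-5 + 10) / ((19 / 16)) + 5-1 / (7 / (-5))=1320 / 133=9.92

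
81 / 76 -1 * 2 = -71 / 76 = -0.93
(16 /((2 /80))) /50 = 64 /5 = 12.80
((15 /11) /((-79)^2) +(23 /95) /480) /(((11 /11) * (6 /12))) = 2262973 /1565242800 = 0.00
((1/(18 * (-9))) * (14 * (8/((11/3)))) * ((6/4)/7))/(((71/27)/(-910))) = 10920/781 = 13.98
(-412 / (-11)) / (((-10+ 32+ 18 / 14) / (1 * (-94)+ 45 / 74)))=-9965662 / 66341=-150.22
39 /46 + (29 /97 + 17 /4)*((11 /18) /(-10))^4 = 1588615702279 /1873611648000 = 0.85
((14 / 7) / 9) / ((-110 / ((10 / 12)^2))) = -5 / 3564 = -0.00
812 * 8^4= 3325952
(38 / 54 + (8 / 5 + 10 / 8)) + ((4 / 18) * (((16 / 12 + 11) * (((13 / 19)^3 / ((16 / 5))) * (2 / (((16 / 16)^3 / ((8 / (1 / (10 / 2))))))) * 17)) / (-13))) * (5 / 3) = -492017737 / 11111580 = -44.28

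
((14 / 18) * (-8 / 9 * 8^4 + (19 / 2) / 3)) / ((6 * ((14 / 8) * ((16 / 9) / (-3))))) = 454.72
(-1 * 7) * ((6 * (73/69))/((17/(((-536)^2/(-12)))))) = 73404128/1173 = 62578.11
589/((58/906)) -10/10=266788/29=9199.59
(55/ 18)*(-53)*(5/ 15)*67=-195305/ 54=-3616.76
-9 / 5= -1.80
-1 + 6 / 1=5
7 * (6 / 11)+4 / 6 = 148 / 33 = 4.48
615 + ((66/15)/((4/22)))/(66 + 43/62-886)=156193273/253985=614.97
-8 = -8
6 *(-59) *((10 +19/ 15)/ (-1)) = 19942/ 5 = 3988.40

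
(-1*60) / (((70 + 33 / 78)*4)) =-390 / 1831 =-0.21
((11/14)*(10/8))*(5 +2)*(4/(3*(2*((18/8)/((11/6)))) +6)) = 605/294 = 2.06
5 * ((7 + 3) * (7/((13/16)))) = 5600/13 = 430.77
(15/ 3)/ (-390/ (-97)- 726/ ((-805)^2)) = 314292125/ 252659328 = 1.24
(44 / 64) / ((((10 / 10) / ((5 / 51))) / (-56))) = -385 / 102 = -3.77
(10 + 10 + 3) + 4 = 27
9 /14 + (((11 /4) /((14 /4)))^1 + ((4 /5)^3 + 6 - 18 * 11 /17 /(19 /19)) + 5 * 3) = 167991 /14875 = 11.29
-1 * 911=-911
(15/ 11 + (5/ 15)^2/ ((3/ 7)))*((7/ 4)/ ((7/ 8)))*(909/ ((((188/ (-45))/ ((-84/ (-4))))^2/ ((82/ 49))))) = 6062734575/ 48598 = 124752.76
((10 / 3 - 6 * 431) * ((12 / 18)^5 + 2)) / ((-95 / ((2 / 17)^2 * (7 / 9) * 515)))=11574830176 / 36026451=321.29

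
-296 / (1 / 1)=-296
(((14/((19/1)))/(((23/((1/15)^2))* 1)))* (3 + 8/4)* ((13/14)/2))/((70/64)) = 208/688275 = 0.00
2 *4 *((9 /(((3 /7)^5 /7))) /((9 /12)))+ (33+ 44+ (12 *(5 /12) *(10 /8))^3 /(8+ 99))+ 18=25835092249 /554688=46575.90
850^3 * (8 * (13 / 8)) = 7983625000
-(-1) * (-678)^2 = 459684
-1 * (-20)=20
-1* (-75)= 75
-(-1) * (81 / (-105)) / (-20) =27 / 700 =0.04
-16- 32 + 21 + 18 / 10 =-126 / 5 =-25.20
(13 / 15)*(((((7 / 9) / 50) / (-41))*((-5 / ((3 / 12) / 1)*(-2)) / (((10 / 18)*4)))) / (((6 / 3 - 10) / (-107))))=-9737 / 123000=-0.08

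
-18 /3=-6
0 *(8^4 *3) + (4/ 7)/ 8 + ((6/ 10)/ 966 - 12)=-9602/ 805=-11.93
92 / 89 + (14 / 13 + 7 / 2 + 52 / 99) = 1405645 / 229086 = 6.14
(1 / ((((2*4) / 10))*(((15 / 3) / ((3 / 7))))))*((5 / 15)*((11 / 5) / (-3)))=-11 / 420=-0.03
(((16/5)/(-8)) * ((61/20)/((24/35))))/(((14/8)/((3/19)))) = -61/380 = -0.16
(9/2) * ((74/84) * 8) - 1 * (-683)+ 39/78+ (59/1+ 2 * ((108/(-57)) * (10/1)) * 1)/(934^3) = 715.21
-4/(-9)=4/9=0.44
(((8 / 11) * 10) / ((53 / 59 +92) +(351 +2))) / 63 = 1180 / 4557861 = 0.00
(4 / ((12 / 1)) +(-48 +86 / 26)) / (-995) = 346 / 7761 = 0.04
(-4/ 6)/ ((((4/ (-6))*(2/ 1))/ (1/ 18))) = 1/ 36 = 0.03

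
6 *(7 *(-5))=-210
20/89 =0.22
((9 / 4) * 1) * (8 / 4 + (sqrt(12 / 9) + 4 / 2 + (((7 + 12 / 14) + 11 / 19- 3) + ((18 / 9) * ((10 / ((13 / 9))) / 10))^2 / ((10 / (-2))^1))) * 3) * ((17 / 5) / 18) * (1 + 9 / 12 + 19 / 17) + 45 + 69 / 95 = 39 * sqrt(3) / 16 + 4091511 / 55328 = 78.17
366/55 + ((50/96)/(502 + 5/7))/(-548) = 33878332391/5091007680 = 6.65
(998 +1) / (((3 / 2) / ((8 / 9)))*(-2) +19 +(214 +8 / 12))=23976 / 5527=4.34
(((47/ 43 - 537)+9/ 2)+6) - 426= -81821/ 86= -951.41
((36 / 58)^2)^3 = 0.06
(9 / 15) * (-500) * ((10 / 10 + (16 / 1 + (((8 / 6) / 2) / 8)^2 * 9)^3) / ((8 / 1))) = -1273401675 / 8192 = -155444.54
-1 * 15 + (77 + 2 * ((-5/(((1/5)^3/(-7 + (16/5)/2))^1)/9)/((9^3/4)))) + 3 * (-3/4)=62077/972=63.87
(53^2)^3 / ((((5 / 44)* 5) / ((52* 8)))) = 405696466105216 / 25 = 16227858644208.64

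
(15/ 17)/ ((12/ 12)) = 15/ 17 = 0.88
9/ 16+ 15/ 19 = 411/ 304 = 1.35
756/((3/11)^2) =10164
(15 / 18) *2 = 5 / 3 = 1.67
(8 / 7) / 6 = 0.19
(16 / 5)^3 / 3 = 10.92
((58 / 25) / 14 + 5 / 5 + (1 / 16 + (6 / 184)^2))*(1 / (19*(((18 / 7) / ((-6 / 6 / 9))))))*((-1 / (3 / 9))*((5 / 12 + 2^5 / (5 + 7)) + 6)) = 99233927 / 1302609600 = 0.08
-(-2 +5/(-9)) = 23/9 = 2.56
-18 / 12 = -1.50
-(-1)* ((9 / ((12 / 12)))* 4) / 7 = 36 / 7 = 5.14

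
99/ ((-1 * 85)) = -99/ 85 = -1.16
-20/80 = -1/4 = -0.25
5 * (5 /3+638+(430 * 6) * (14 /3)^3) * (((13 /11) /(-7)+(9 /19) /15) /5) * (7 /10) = -1187529694 /47025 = -25253.16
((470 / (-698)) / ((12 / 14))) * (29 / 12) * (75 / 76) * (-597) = 237332375 / 212192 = 1118.48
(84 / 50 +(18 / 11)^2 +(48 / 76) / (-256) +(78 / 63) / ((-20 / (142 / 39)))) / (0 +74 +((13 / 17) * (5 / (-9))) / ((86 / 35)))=699597446881 / 12506411024800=0.06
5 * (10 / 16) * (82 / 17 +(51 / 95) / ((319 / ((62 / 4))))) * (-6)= -74953455 / 824296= -90.93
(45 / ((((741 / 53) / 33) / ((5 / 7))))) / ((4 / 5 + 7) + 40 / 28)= 655875 / 79781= 8.22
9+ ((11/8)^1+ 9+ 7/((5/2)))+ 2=967/40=24.18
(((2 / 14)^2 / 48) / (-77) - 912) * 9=-495500547 / 60368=-8208.00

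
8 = 8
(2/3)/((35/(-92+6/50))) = -4594/2625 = -1.75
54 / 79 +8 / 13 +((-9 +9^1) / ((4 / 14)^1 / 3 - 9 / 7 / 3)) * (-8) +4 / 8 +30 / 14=56675 / 14378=3.94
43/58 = 0.74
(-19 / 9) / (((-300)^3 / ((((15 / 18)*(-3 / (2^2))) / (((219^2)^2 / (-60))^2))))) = -19 / 571447943595043067628000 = -0.00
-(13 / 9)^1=-1.44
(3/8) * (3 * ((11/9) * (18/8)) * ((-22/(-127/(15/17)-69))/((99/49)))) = 8085/51104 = 0.16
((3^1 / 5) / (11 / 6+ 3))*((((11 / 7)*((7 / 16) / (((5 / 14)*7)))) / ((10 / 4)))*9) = 891 / 7250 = 0.12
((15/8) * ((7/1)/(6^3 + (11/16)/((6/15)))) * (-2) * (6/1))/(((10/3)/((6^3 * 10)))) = -3265920/6967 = -468.77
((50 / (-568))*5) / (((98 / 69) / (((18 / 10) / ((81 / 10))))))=-2875 / 41748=-0.07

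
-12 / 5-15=-87 / 5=-17.40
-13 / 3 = -4.33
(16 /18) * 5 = 40 /9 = 4.44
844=844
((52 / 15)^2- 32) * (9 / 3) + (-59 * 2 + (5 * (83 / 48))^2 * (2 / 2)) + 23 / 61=-361265483 / 3513600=-102.82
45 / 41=1.10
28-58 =-30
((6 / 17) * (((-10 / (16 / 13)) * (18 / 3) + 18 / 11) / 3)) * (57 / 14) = -118161 / 5236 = -22.57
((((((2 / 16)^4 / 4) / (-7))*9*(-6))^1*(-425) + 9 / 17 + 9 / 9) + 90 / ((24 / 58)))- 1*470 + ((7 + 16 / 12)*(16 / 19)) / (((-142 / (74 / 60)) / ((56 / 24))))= -8923339673813 / 35506888704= -251.31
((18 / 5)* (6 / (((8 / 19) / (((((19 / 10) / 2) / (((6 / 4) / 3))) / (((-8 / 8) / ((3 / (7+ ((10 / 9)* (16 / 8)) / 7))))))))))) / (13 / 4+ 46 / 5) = -614061 / 191315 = -3.21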